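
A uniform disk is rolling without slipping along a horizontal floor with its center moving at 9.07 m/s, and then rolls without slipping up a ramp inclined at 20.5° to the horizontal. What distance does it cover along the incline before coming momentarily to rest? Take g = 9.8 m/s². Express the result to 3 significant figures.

For this body I = (1/2)MR², i.e. k = I/(MR²) = 0.5.
Rolling without slipping gives ω = v/R, so the total kinetic energy is ½Mv² + ½Iω² = ½(1+k)Mv² = (3/4)Mv².
Setting this equal to Mgh gives the vertical rise h = (1+k)v₀²/(2g) = 1.5×9.07²/(2×9.8) = 6.296 m.
The distance along the slope is d = h/sinθ = 6.296/sin20.5° ≈ 18.0 m.

d ≈ 18.0 m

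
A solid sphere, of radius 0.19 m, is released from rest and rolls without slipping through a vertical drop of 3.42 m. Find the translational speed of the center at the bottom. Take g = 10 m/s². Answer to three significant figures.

With I = (2/5)MR², the ratio k = I/(MR²) is 0.4.
Since it rolls without slipping, ω = v/R and KE = ½Mv² + ½Iω² = ½(1+k)Mv² = (7/10)Mv².
Energy conservation: Mgh = (7/10)Mv², so v = √(2gh/(1+k)) = √(2 × 10 × 3.42 / 1.4) ≈ 6.99 m/s.

v ≈ 6.99 m/s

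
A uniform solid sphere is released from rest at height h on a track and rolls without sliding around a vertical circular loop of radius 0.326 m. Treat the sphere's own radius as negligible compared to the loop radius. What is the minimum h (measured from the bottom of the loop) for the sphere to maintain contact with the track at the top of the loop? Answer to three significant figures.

h_min ≈ 0.880 m

For this body I = (2/5)MR², i.e. k = I/(MR²) = 0.4.
At the top, contact is just lost when gravity alone supplies the centripetal force: Mg = Mv_top²/r, i.e. v_top² = gr.
With ω = v/R, the kinetic energy at speed v is ½(1+k)Mv² = (7/10)Mv².
Energy conservation from release (height h) to the top (height 2r): Mgh = Mg(2r) + (7/10)M·gr.
Thus h_min = 2r + (1+k)r/2 = r(2 + 1.4/2) = 0.326 × 2.7 ≈ 0.880 m.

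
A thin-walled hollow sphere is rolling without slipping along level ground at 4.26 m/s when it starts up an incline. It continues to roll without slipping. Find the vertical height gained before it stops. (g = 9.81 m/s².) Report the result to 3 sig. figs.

With I = (2/3)MR², the ratio k = I/(MR²) is 2/3.
Pure rolling means v = ωR; then KE = ½Mv² + ½I(v/R)² = ½(1+k)Mv² = (5/6)Mv².
All of this converts to potential energy at the highest point: (5/6)Mv₀² = Mgh.
Thus h = (1+k)v₀²/(2g) = 1.667 × 4.26² / (2 × 9.81) ≈ 1.54 m.

h ≈ 1.54 m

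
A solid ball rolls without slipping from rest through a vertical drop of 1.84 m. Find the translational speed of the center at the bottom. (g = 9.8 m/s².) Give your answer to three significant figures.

With I = (2/5)MR², the ratio k = I/(MR²) is 0.4.
Since it rolls without slipping, ω = v/R and KE = ½Mv² + ½Iω² = ½(1+k)Mv² = (7/10)Mv².
Setting Mgh = (7/10)Mv² gives v = √(2gh/(1+k)) = √(2·9.8·1.84/1.4) ≈ 5.08 m/s.

v ≈ 5.08 m/s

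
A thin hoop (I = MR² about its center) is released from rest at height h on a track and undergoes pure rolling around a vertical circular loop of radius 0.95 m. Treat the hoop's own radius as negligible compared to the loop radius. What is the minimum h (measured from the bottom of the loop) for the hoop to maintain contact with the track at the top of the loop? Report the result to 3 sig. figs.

Here I = MR², so the shape factor k = I/(MR²) = 1.
At the top, contact is just lost when gravity alone supplies the centripetal force: Mg = Mv_top²/r, i.e. v_top² = gr.
With ω = v/R, the kinetic energy at speed v is ½(1+k)Mv² = Mv².
Energy conservation from release (height h) to the top (height 2r): Mgh = Mg(2r) + M·gr.
Thus h_min = 2r + (1+k)r/2 = r(2 + 2/2) = 0.95 × 3 ≈ 2.85 m.

h_min ≈ 2.85 m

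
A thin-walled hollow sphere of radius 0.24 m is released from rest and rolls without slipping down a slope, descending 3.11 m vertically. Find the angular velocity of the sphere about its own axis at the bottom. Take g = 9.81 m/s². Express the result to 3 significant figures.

For this body I = (2/3)MR², i.e. k = I/(MR²) = 2/3.
The rolling condition ω = v/R makes the rotational term ½I(v/R)² = ½kMv², so KE_total = ½(1+k)Mv² = (5/6)Mv².
Energy conservation Mgh = ½(1+k)Mv² gives v = √(2gh/(1+k)) = √(2 × 9.81 × 3.11 / 1.667) = 6.051 m/s.
Then ω = v/R = 6.051 / 0.24 ≈ 25.2 rad/s.

ω ≈ 25.2 rad/s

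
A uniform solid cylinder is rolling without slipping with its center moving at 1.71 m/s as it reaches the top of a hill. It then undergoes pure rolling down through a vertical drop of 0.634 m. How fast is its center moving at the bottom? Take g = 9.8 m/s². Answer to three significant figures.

v ≈ 3.35 m/s

With I = (1/2)MR², the ratio k = I/(MR²) is 0.5.
Since it rolls without slipping, ω = v/R and KE = ½Mv² + ½Iω² = ½(1+k)Mv² = (3/4)Mv².
Energy conservation: (3/4)Mv₀² + Mgh = (3/4)Mv², so v² = v₀² + 2gh/(1+k).
v = √(1.71² + 2×9.8×0.634/1.5) = √11.21 ≈ 3.35 m/s.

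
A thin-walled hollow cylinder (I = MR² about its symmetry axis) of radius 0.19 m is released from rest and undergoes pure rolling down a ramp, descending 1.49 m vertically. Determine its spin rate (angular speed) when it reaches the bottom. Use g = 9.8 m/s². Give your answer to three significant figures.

ω ≈ 20.1 rad/s

For this body I = MR², i.e. k = I/(MR²) = 1.
Pure rolling means v = ωR; then KE = ½Mv² + ½I(v/R)² = ½(1+k)Mv² = Mv².
Energy conservation Mgh = ½(1+k)Mv² gives v = √(2gh/(1+k)) = √(2 × 9.8 × 1.49 / 2) = 3.821 m/s.
Then ω = v/R = 3.821 / 0.19 ≈ 20.1 rad/s.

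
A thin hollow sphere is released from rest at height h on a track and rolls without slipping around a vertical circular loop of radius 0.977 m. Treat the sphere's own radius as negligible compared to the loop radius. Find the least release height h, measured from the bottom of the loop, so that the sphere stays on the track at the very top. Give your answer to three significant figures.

With I = (2/3)MR², the ratio k = I/(MR²) is 2/3.
At the top of the loop, the minimum-contact condition is Mg = Mv_top²/r, so v_top² = gr.
With ω = v/R, the kinetic energy at speed v is ½(1+k)Mv² = (5/6)Mv².
Energy conservation from release (height h) to the top (height 2r): Mgh = Mg(2r) + (5/6)M·gr.
Thus h_min = 2r + (1+k)r/2 = r(2 + 1.667/2) = 0.977 × 2.833 ≈ 2.77 m.

h_min ≈ 2.77 m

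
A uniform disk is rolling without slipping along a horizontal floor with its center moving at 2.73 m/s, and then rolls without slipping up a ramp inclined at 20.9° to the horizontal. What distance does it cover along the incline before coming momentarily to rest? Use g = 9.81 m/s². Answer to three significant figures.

d ≈ 1.60 m

The moment of inertia is (1/2)MR², giving k ≡ I/(MR²) = 0.5.
Rolling without slipping gives ω = v/R, so the total kinetic energy is ½Mv² + ½Iω² = ½(1+k)Mv² = (3/4)Mv².
Setting this equal to Mgh gives the vertical rise h = (1+k)v₀²/(2g) = 1.5×2.73²/(2×9.81) = 0.5698 m.
The distance along the slope is d = h/sinθ = 0.5698/sin20.9° ≈ 1.60 m.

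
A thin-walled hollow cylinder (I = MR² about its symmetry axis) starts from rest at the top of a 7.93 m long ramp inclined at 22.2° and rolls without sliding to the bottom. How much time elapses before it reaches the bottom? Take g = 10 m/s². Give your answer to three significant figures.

t ≈ 2.90 s

Here I = MR², so the shape factor k = I/(MR²) = 1.
Translational: Mg sinθ − f = Ma. Rotational about the CM: fR = Iα = kMRa, so f = kMa.
Hence a = g sinθ/(1+k) = 10×sin22.2°/2 = 1.889 m/s².
Starting from rest, L = ½at², so t = √(2L/a) = √(2×7.93/1.889) ≈ 2.90 s.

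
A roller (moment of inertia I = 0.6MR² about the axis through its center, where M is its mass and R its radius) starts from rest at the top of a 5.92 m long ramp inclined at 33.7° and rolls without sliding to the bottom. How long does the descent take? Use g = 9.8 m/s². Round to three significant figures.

The moment of inertia is 0.6MR², giving k ≡ I/(MR²) = 0.6.
Along the incline Mg sinθ − f = Ma, and torque about the center fR = Iα = kMR²(a/R) gives f = kMa.
Hence a = g sinθ/(1+k) = 9.8×sin33.7°/1.6 = 3.398 m/s².
With constant a from rest, t = √(2L/a) = √(2·5.92/3.398) ≈ 1.87 s.

t ≈ 1.87 s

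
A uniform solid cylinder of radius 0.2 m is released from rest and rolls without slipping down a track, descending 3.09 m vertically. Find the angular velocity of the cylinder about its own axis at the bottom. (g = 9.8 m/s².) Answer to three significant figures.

ω ≈ 31.8 rad/s

The moment of inertia is (1/2)MR², giving k ≡ I/(MR²) = 0.5.
Since it rolls without slipping, ω = v/R and KE = ½Mv² + ½Iω² = ½(1+k)Mv² = (3/4)Mv².
Energy conservation Mgh = ½(1+k)Mv² gives v = √(2gh/(1+k)) = √(2 × 9.8 × 3.09 / 1.5) = 6.354 m/s.
The angular speed follows from ω = v/R = 6.354/0.2 ≈ 31.8 rad/s.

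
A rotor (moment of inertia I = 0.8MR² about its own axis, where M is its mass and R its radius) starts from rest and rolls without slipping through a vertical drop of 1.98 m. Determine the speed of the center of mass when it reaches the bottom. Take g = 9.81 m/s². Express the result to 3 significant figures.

Here I = 0.8MR², so the shape factor k = I/(MR²) = 0.8.
The rolling condition ω = v/R makes the rotational term ½I(v/R)² = ½kMv², so KE_total = ½(1+k)Mv² = (9/10)Mv².
Setting Mgh = (9/10)Mv² gives v = √(2gh/(1+k)) = √(2·9.81·1.98/1.8) ≈ 4.65 m/s.

v ≈ 4.65 m/s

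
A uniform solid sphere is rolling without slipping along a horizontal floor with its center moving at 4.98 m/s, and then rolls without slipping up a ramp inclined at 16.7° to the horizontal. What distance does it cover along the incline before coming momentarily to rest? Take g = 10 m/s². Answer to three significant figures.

d ≈ 6.04 m

The moment of inertia is (2/5)MR², giving k ≡ I/(MR²) = 0.4.
Since it rolls without slipping, ω = v/R and KE = ½Mv² + ½Iω² = ½(1+k)Mv² = (7/10)Mv².
Setting this equal to Mgh gives the vertical rise h = (1+k)v₀²/(2g) = 1.4×4.98²/(2×10) = 1.736 m.
The distance along the slope is d = h/sinθ = 1.736/sin16.7° ≈ 6.04 m.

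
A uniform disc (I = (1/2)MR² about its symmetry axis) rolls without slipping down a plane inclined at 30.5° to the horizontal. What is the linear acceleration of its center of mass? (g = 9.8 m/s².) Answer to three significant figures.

Here I = (1/2)MR², so the shape factor k = I/(MR²) = 0.5.
Translational: Mg sinθ − f = Ma. Rotational about the CM: fR = Iα = kMRa, so f = kMa.
Eliminating f: Mg sinθ = (1+k)Ma, so a = g sinθ/(1+k) = 9.8 × sin30.5° / 1.5 ≈ 3.32 m/s².

a ≈ 3.32 m/s²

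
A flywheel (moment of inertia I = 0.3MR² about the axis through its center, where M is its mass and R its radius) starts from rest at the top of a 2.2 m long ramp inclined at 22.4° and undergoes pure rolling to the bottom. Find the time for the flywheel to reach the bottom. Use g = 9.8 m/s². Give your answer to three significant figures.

t ≈ 1.24 s

The moment of inertia is 0.3MR², giving k ≡ I/(MR²) = 0.3.
Translational: Mg sinθ − f = Ma. Rotational about the CM: fR = Iα = kMRa, so f = kMa.
Hence a = g sinθ/(1+k) = 9.8×sin22.4°/1.3 = 2.873 m/s².
With constant a from rest, t = √(2L/a) = √(2·2.2/2.873) ≈ 1.24 s.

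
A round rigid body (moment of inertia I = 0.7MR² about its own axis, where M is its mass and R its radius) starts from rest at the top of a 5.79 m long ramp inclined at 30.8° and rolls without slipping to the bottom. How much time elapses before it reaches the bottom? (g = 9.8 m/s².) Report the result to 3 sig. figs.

Here I = 0.7MR², so the shape factor k = I/(MR²) = 0.7.
Along the incline Mg sinθ − f = Ma, and torque about the center fR = Iα = kMR²(a/R) gives f = kMa.
Hence a = g sinθ/(1+k) = 9.8×sin30.8°/1.7 = 2.952 m/s².
Starting from rest, L = ½at², so t = √(2L/a) = √(2×5.79/2.952) ≈ 1.98 s.

t ≈ 1.98 s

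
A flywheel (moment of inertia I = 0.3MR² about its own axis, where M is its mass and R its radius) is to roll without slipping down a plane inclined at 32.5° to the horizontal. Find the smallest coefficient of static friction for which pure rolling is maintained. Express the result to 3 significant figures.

Here I = 0.3MR², so the shape factor k = I/(MR²) = 0.3.
Translational: Mg sinθ − f = Ma. Rotational about the CM: fR = Iα = kMRa, so f = kMa.
These give a = g sinθ/(1+k) and the required friction f = kMg sinθ/(1+k).
With N = Mg cosθ, the no-slip condition f ≤ μN gives μ_min = f/N = k tanθ/(1+k).
μ_min = 0.3 × tan32.5° / 1.3 ≈ 0.147.

μ_min ≈ 0.147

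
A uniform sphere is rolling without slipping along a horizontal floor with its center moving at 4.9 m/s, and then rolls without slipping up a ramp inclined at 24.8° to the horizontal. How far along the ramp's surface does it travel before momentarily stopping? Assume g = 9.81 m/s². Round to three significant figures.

d ≈ 4.08 m

With I = (2/5)MR², the ratio k = I/(MR²) is 0.4.
Rolling without slipping gives ω = v/R, so the total kinetic energy is ½Mv² + ½Iω² = ½(1+k)Mv² = (7/10)Mv².
Setting this equal to Mgh gives the vertical rise h = (1+k)v₀²/(2g) = 1.4×4.9²/(2×9.81) = 1.713 m.
The distance along the slope is d = h/sinθ = 1.713/sin24.8° ≈ 4.08 m.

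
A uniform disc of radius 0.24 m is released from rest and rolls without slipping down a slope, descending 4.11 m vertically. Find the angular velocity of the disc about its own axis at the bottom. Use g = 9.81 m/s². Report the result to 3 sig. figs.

For this body I = (1/2)MR², i.e. k = I/(MR²) = 0.5.
Since it rolls without slipping, ω = v/R and KE = ½Mv² + ½Iω² = ½(1+k)Mv² = (3/4)Mv².
Energy conservation Mgh = ½(1+k)Mv² gives v = √(2gh/(1+k)) = √(2 × 9.81 × 4.11 / 1.5) = 7.332 m/s.
Then ω = v/R = 7.332 / 0.24 ≈ 30.6 rad/s.

ω ≈ 30.6 rad/s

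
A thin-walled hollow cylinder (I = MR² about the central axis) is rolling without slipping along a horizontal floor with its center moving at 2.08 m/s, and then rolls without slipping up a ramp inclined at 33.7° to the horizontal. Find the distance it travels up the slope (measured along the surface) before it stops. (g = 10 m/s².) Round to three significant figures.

d ≈ 0.780 m

For this body I = MR², i.e. k = I/(MR²) = 1.
The rolling condition ω = v/R makes the rotational term ½I(v/R)² = ½kMv², so KE_total = ½(1+k)Mv² = Mv².
Setting this equal to Mgh gives the vertical rise h = (1+k)v₀²/(2g) = 2×2.08²/(2×10) = 0.4326 m.
Along the incline, d = h/sinθ = 0.4326/sin33.7° ≈ 0.780 m.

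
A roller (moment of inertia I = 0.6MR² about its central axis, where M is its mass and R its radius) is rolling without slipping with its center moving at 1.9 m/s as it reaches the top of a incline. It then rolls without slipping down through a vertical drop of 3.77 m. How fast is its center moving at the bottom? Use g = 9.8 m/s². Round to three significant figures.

Here I = 0.6MR², so the shape factor k = I/(MR²) = 0.6.
Since it rolls without slipping, ω = v/R and KE = ½Mv² + ½Iω² = ½(1+k)Mv² = (4/5)Mv².
Energy conservation: (4/5)Mv₀² + Mgh = (4/5)Mv², so v² = v₀² + 2gh/(1+k).
v = √(1.9² + 2×9.8×3.77/1.6) = √49.79 ≈ 7.06 m/s.

v ≈ 7.06 m/s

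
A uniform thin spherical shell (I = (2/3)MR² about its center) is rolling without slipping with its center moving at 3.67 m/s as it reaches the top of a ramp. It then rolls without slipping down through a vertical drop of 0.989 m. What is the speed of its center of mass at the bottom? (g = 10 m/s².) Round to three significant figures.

v ≈ 5.03 m/s

For this body I = (2/3)MR², i.e. k = I/(MR²) = 2/3.
Pure rolling means v = ωR; then KE = ½Mv² + ½I(v/R)² = ½(1+k)Mv² = (5/6)Mv².
Conserving energy between top and bottom: (5/6)Mv² = (5/6)Mv₀² + Mgh, hence v² = v₀² + 2gh/(1+k).
v = √(3.67² + 2×10×0.989/1.667) = √25.34 ≈ 5.03 m/s.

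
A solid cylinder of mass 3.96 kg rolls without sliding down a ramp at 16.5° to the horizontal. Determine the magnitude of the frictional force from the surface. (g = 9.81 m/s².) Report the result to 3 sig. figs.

f ≈ 3.68 N

For this body I = (1/2)MR², i.e. k = I/(MR²) = 0.5.
Newton's second law down the slope: Mg sinθ − f = Ma. The torque equation fR = Iα (with α = a/R) gives f = kMa.
Combining, a = g sinθ/(1+k) and f = kMa = kMg sinθ/(1+k).
f = 0.5 × 3.96 × 9.81 × sin16.5° / 1.5 ≈ 3.68 N.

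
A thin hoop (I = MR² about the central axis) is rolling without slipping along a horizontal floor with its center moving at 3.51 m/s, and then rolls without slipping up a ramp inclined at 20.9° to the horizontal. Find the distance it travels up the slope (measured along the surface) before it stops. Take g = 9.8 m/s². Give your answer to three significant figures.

Here I = MR², so the shape factor k = I/(MR²) = 1.
Rolling without slipping gives ω = v/R, so the total kinetic energy is ½Mv² + ½Iω² = ½(1+k)Mv² = Mv².
Setting this equal to Mgh gives the vertical rise h = (1+k)v₀²/(2g) = 2×3.51²/(2×9.8) = 1.257 m.
The distance along the slope is d = h/sinθ = 1.257/sin20.9° ≈ 3.52 m.

d ≈ 3.52 m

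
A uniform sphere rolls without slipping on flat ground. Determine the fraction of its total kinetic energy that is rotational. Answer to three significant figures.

fraction ≈ 0.286

The moment of inertia is (2/5)MR², giving k ≡ I/(MR²) = 0.4.
Since ω = v/R, the translational part is ½Mv² and the rotational part is ½I(v/R)² = ½kMv²; the total is ½(1+k)Mv².
The rotational fraction is therefore k/(1+k) = 0.4/1.4 ≈ 0.286.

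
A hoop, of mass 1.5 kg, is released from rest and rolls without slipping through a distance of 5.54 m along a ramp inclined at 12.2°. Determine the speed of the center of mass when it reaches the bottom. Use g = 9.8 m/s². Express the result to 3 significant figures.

v ≈ 3.39 m/s

The moment of inertia is MR², giving k ≡ I/(MR²) = 1.
Pure rolling means v = ωR; then KE = ½Mv² + ½I(v/R)² = ½(1+k)Mv² = Mv².
The vertical drop is h = L sinθ = 5.54 × sin12.2° = 1.171 m.
Energy conservation: Mgh = Mv², so v = √(2gh/(1+k)) = √(2 × 9.8 × 1.171 / 2) ≈ 3.39 m/s.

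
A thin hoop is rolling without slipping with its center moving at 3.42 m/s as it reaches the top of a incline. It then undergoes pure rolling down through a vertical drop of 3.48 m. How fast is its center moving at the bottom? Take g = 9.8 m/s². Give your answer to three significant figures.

The moment of inertia is MR², giving k ≡ I/(MR²) = 1.
Rolling without slipping gives ω = v/R, so the total kinetic energy is ½Mv² + ½Iω² = ½(1+k)Mv² = Mv².
Conserving energy between top and bottom: Mv² = Mv₀² + Mgh, hence v² = v₀² + 2gh/(1+k).
v = √(3.42² + 2×9.8×3.48/2) = √45.8 ≈ 6.77 m/s.

v ≈ 6.77 m/s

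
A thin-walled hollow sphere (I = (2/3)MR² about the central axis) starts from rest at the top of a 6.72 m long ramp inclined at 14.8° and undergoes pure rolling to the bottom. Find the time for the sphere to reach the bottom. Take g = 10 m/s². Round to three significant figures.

For this body I = (2/3)MR², i.e. k = I/(MR²) = 2/3.
Newton's second law down the slope: Mg sinθ − f = Ma. The torque equation fR = Iα (with α = a/R) gives f = kMa.
Hence a = g sinθ/(1+k) = 10×sin14.8°/1.667 = 1.533 m/s².
Starting from rest, L = ½at², so t = √(2L/a) = √(2×6.72/1.533) ≈ 2.96 s.

t ≈ 2.96 s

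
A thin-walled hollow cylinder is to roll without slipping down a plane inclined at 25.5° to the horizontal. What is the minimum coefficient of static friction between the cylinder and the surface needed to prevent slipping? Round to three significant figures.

Here I = MR², so the shape factor k = I/(MR²) = 1.
Translational: Mg sinθ − f = Ma. Rotational about the CM: fR = Iα = kMRa, so f = kMa.
These give a = g sinθ/(1+k) and the required friction f = kMg sinθ/(1+k).
The normal force is N = Mg cosθ, so μ_min = f/N = k tanθ/(1+k).
μ_min = 1 × tan25.5° / 2 ≈ 0.238.

μ_min ≈ 0.238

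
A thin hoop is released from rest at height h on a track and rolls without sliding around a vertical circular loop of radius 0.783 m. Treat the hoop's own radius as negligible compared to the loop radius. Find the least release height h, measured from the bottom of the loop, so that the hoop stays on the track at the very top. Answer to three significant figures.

With I = MR², the ratio k = I/(MR²) is 1.
At the top, contact is just lost when gravity alone supplies the centripetal force: Mg = Mv_top²/r, i.e. v_top² = gr.
With ω = v/R, the kinetic energy at speed v is ½(1+k)Mv² = Mv².
Energy conservation from release (height h) to the top (height 2r): Mgh = Mg(2r) + M·gr.
Thus h_min = 2r + (1+k)r/2 = r(2 + 2/2) = 0.783 × 3 ≈ 2.35 m.

h_min ≈ 2.35 m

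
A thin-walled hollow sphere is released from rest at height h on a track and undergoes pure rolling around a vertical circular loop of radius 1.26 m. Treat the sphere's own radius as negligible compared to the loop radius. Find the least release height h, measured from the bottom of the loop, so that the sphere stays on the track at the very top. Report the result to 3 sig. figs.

With I = (2/3)MR², the ratio k = I/(MR²) is 2/3.
At the top of the loop, the minimum-contact condition is Mg = Mv_top²/r, so v_top² = gr.
With ω = v/R, the kinetic energy at speed v is ½(1+k)Mv² = (5/6)Mv².
Energy conservation from release (height h) to the top (height 2r): Mgh = Mg(2r) + (5/6)M·gr.
Thus h_min = 2r + (1+k)r/2 = r(2 + 1.667/2) = 1.26 × 2.833 ≈ 3.57 m.

h_min ≈ 3.57 m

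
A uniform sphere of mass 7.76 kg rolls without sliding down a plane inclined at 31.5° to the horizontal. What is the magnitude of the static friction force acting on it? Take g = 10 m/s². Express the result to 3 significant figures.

The moment of inertia is (2/5)MR², giving k ≡ I/(MR²) = 0.4.
Along the incline Mg sinθ − f = Ma, and torque about the center fR = Iα = kMR²(a/R) gives f = kMa.
Combining, a = g sinθ/(1+k) and f = kMa = kMg sinθ/(1+k).
f = 0.4 × 7.76 × 10 × sin31.5° / 1.4 ≈ 11.6 N.

f ≈ 11.6 N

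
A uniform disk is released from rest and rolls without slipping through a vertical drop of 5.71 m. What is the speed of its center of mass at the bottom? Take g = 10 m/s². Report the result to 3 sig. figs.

v ≈ 8.73 m/s

The moment of inertia is (1/2)MR², giving k ≡ I/(MR²) = 0.5.
The rolling condition ω = v/R makes the rotational term ½I(v/R)² = ½kMv², so KE_total = ½(1+k)Mv² = (3/4)Mv².
Energy conservation: Mgh = (3/4)Mv², so v = √(2gh/(1+k)) = √(2 × 10 × 5.71 / 1.5) ≈ 8.73 m/s.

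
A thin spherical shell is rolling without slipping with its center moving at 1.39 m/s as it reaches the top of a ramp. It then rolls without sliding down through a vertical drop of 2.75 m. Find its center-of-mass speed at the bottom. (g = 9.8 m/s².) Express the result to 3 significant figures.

With I = (2/3)MR², the ratio k = I/(MR²) is 2/3.
Rolling without slipping gives ω = v/R, so the total kinetic energy is ½Mv² + ½Iω² = ½(1+k)Mv² = (5/6)Mv².
Conserving energy between top and bottom: (5/6)Mv² = (5/6)Mv₀² + Mgh, hence v² = v₀² + 2gh/(1+k).
v = √(1.39² + 2×9.8×2.75/1.667) = √34.27 ≈ 5.85 m/s.

v ≈ 5.85 m/s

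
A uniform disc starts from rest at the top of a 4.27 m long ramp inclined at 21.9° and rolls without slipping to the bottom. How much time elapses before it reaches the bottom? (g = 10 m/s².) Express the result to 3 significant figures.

t ≈ 1.85 s

The moment of inertia is (1/2)MR², giving k ≡ I/(MR²) = 0.5.
Newton's second law down the slope: Mg sinθ − f = Ma. The torque equation fR = Iα (with α = a/R) gives f = kMa.
Hence a = g sinθ/(1+k) = 10×sin21.9°/1.5 = 2.487 m/s².
With constant a from rest, t = √(2L/a) = √(2·4.27/2.487) ≈ 1.85 s.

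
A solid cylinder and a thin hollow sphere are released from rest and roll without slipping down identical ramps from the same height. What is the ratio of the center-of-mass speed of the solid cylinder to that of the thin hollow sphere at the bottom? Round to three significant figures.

v_ratio ≈ 1.05

Each satisfies Mgh = ½(1+k)Mv² with k = I/(MR²), so v ∝ 1/√(1+k).
For the solid cylinder k = 0.5; for the thin hollow sphere k = 2/3.
v₁/v₂ = √((1+k₂)/(1+k₁)) = √(1.667/1.5) ≈ 1.05.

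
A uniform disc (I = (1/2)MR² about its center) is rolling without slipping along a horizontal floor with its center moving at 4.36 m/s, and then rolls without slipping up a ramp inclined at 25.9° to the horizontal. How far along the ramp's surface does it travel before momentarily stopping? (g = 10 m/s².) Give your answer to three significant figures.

With I = (1/2)MR², the ratio k = I/(MR²) is 0.5.
Rolling without slipping gives ω = v/R, so the total kinetic energy is ½Mv² + ½Iω² = ½(1+k)Mv² = (3/4)Mv².
Setting this equal to Mgh gives the vertical rise h = (1+k)v₀²/(2g) = 1.5×4.36²/(2×10) = 1.426 m.
The distance along the slope is d = h/sinθ = 1.426/sin25.9° ≈ 3.26 m.

d ≈ 3.26 m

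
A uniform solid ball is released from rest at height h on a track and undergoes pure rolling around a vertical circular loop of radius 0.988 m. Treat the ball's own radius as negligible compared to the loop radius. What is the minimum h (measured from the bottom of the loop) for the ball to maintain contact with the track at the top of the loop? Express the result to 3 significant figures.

The moment of inertia is (2/5)MR², giving k ≡ I/(MR²) = 0.4.
At the top of the loop, the minimum-contact condition is Mg = Mv_top²/r, so v_top² = gr.
With ω = v/R, the kinetic energy at speed v is ½(1+k)Mv² = (7/10)Mv².
Energy conservation from release (height h) to the top (height 2r): Mgh = Mg(2r) + (7/10)M·gr.
Thus h_min = 2r + (1+k)r/2 = r(2 + 1.4/2) = 0.988 × 2.7 ≈ 2.67 m.

h_min ≈ 2.67 m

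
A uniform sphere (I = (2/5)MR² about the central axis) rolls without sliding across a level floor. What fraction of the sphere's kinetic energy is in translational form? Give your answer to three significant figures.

Here I = (2/5)MR², so the shape factor k = I/(MR²) = 0.4.
Since ω = v/R, the translational part is ½Mv² and the rotational part is ½I(v/R)² = ½kMv²; the total is ½(1+k)Mv².
The translational fraction is therefore 1/(1+k) = 1/1.4 ≈ 0.714.

fraction ≈ 0.714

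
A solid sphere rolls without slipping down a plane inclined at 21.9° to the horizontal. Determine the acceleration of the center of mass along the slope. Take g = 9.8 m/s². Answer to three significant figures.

a ≈ 2.61 m/s²

The moment of inertia is (2/5)MR², giving k ≡ I/(MR²) = 0.4.
Translational: Mg sinθ − f = Ma. Rotational about the CM: fR = Iα = kMRa, so f = kMa.
Eliminating f: Mg sinθ = (1+k)Ma, so a = g sinθ/(1+k) = 9.8 × sin21.9° / 1.4 ≈ 2.61 m/s².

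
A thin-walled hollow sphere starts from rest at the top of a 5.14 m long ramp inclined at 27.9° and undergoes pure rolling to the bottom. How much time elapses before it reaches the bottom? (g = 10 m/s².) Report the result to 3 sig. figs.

For this body I = (2/3)MR², i.e. k = I/(MR²) = 2/3.
Translational: Mg sinθ − f = Ma. Rotational about the CM: fR = Iα = kMRa, so f = kMa.
Hence a = g sinθ/(1+k) = 10×sin27.9°/1.667 = 2.808 m/s².
Starting from rest, L = ½at², so t = √(2L/a) = √(2×5.14/2.808) ≈ 1.91 s.

t ≈ 1.91 s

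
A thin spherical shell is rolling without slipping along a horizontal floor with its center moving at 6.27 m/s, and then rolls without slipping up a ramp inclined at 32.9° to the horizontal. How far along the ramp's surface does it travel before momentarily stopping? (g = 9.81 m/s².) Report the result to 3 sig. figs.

For this body I = (2/3)MR², i.e. k = I/(MR²) = 2/3.
Since it rolls without slipping, ω = v/R and KE = ½Mv² + ½Iω² = ½(1+k)Mv² = (5/6)Mv².
Setting this equal to Mgh gives the vertical rise h = (1+k)v₀²/(2g) = 1.667×6.27²/(2×9.81) = 3.34 m.
The distance along the slope is d = h/sinθ = 3.34/sin32.9° ≈ 6.15 m.

d ≈ 6.15 m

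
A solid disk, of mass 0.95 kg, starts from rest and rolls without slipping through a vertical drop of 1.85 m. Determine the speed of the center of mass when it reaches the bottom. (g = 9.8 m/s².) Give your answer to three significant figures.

v ≈ 4.92 m/s

For this body I = (1/2)MR², i.e. k = I/(MR²) = 0.5.
The rolling condition ω = v/R makes the rotational term ½I(v/R)² = ½kMv², so KE_total = ½(1+k)Mv² = (3/4)Mv².
Setting Mgh = (3/4)Mv² gives v = √(2gh/(1+k)) = √(2·9.8·1.85/1.5) ≈ 4.92 m/s.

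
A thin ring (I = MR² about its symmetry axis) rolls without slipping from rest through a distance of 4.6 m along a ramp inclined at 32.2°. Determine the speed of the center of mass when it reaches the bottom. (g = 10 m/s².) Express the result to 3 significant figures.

Here I = MR², so the shape factor k = I/(MR²) = 1.
The rolling condition ω = v/R makes the rotational term ½I(v/R)² = ½kMv², so KE_total = ½(1+k)Mv² = Mv².
The vertical drop is h = L sinθ = 4.6 × sin32.2° = 2.451 m.
Energy conservation: Mgh = Mv², so v = √(2gh/(1+k)) = √(2 × 10 × 2.451 / 2) ≈ 4.95 m/s.

v ≈ 4.95 m/s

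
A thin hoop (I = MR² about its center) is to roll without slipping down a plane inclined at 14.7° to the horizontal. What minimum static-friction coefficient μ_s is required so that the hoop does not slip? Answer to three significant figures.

μ_min ≈ 0.131

The moment of inertia is MR², giving k ≡ I/(MR²) = 1.
Along the incline Mg sinθ − f = Ma, and torque about the center fR = Iα = kMR²(a/R) gives f = kMa.
These give a = g sinθ/(1+k) and the required friction f = kMg sinθ/(1+k).
The normal force is N = Mg cosθ, so μ_min = f/N = k tanθ/(1+k).
μ_min = 1 × tan14.7° / 2 ≈ 0.131.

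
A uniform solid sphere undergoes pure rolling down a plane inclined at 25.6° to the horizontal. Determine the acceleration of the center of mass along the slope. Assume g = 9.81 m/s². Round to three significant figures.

a ≈ 3.03 m/s²

With I = (2/5)MR², the ratio k = I/(MR²) is 0.4.
Translational: Mg sinθ − f = Ma. Rotational about the CM: fR = Iα = kMRa, so f = kMa.
Eliminating f: Mg sinθ = (1+k)Ma, so a = g sinθ/(1+k) = 9.81 × sin25.6° / 1.4 ≈ 3.03 m/s².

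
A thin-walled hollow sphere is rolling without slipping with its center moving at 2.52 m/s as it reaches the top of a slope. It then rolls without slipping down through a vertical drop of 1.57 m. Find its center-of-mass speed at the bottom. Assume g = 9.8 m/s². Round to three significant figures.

With I = (2/3)MR², the ratio k = I/(MR²) is 2/3.
Pure rolling means v = ωR; then KE = ½Mv² + ½I(v/R)² = ½(1+k)Mv² = (5/6)Mv².
Energy conservation: (5/6)Mv₀² + Mgh = (5/6)Mv², so v² = v₀² + 2gh/(1+k).
v = √(2.52² + 2×9.8×1.57/1.667) = √24.81 ≈ 4.98 m/s.

v ≈ 4.98 m/s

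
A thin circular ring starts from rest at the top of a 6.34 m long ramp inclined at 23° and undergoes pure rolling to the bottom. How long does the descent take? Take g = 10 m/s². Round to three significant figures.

t ≈ 2.55 s

With I = MR², the ratio k = I/(MR²) is 1.
Newton's second law down the slope: Mg sinθ − f = Ma. The torque equation fR = Iα (with α = a/R) gives f = kMa.
Hence a = g sinθ/(1+k) = 10×sin23°/2 = 1.954 m/s².
Starting from rest, L = ½at², so t = √(2L/a) = √(2×6.34/1.954) ≈ 2.55 s.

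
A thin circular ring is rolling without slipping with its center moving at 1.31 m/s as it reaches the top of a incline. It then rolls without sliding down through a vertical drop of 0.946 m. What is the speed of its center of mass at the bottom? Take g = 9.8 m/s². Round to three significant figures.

With I = MR², the ratio k = I/(MR²) is 1.
Since it rolls without slipping, ω = v/R and KE = ½Mv² + ½Iω² = ½(1+k)Mv² = Mv².
Conserving energy between top and bottom: Mv² = Mv₀² + Mgh, hence v² = v₀² + 2gh/(1+k).
v = √(1.31² + 2×9.8×0.946/2) = √10.99 ≈ 3.31 m/s.

v ≈ 3.31 m/s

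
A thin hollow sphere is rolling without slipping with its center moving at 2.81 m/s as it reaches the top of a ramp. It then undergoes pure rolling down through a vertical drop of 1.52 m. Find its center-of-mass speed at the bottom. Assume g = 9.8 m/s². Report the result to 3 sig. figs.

v ≈ 5.08 m/s

With I = (2/3)MR², the ratio k = I/(MR²) is 2/3.
Rolling without slipping gives ω = v/R, so the total kinetic energy is ½Mv² + ½Iω² = ½(1+k)Mv² = (5/6)Mv².
Conserving energy between top and bottom: (5/6)Mv² = (5/6)Mv₀² + Mgh, hence v² = v₀² + 2gh/(1+k).
v = √(2.81² + 2×9.8×1.52/1.667) = √25.77 ≈ 5.08 m/s.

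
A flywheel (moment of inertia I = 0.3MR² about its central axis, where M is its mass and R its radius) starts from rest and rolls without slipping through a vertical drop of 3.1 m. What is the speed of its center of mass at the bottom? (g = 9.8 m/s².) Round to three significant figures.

v ≈ 6.84 m/s

For this body I = 0.3MR², i.e. k = I/(MR²) = 0.3.
The rolling condition ω = v/R makes the rotational term ½I(v/R)² = ½kMv², so KE_total = ½(1+k)Mv² = (13/20)Mv².
Energy conservation: Mgh = (13/20)Mv², so v = √(2gh/(1+k)) = √(2 × 9.8 × 3.1 / 1.3) ≈ 6.84 m/s.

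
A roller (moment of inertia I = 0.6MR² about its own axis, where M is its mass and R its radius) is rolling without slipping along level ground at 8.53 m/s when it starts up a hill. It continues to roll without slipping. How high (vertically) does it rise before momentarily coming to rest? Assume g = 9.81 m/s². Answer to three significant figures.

h ≈ 5.93 m

For this body I = 0.6MR², i.e. k = I/(MR²) = 0.6.
Since it rolls without slipping, ω = v/R and KE = ½Mv² + ½Iω² = ½(1+k)Mv² = (4/5)Mv².
At the top the kinetic energy is zero, so (4/5)Mv₀² = Mgh.
Thus h = (1+k)v₀²/(2g) = 1.6 × 8.53² / (2 × 9.81) ≈ 5.93 m.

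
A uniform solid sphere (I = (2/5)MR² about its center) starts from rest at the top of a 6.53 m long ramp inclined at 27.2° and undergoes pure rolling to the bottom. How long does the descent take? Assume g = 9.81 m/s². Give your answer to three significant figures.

t ≈ 2.02 s

For this body I = (2/5)MR², i.e. k = I/(MR²) = 0.4.
Newton's second law down the slope: Mg sinθ − f = Ma. The torque equation fR = Iα (with α = a/R) gives f = kMa.
Hence a = g sinθ/(1+k) = 9.81×sin27.2°/1.4 = 3.203 m/s².
With constant a from rest, t = √(2L/a) = √(2·6.53/3.203) ≈ 2.02 s.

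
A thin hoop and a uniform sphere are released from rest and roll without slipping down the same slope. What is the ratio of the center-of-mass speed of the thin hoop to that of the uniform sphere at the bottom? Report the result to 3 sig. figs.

Each satisfies Mgh = ½(1+k)Mv² with k = I/(MR²), so v ∝ 1/√(1+k).
For the thin hoop k = 1; for the uniform sphere k = 0.4.
v₁/v₂ = √((1+k₂)/(1+k₁)) = √(1.4/2) ≈ 0.837.

v_ratio ≈ 0.837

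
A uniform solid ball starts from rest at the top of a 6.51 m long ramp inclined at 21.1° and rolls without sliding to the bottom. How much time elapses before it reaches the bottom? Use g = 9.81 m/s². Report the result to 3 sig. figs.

With I = (2/5)MR², the ratio k = I/(MR²) is 0.4.
Translational: Mg sinθ − f = Ma. Rotational about the CM: fR = Iα = kMRa, so f = kMa.
Hence a = g sinθ/(1+k) = 9.81×sin21.1°/1.4 = 2.523 m/s².
With constant a from rest, t = √(2L/a) = √(2·6.51/2.523) ≈ 2.27 s.

t ≈ 2.27 s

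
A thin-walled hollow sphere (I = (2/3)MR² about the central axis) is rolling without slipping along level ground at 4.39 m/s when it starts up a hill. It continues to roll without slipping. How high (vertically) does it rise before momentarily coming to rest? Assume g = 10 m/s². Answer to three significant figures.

h ≈ 1.61 m

The moment of inertia is (2/3)MR², giving k ≡ I/(MR²) = 2/3.
Pure rolling means v = ωR; then KE = ½Mv² + ½I(v/R)² = ½(1+k)Mv² = (5/6)Mv².
At the top the kinetic energy is zero, so (5/6)Mv₀² = Mgh.
Thus h = (1+k)v₀²/(2g) = 1.667 × 4.39² / (2 × 10) ≈ 1.61 m.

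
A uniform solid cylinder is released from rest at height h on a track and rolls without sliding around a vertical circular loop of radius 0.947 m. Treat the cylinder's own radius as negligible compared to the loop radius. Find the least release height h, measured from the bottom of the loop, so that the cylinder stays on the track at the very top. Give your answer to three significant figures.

For this body I = (1/2)MR², i.e. k = I/(MR²) = 0.5.
At the top of the loop, the minimum-contact condition is Mg = Mv_top²/r, so v_top² = gr.
With ω = v/R, the kinetic energy at speed v is ½(1+k)Mv² = (3/4)Mv².
Energy conservation from release (height h) to the top (height 2r): Mgh = Mg(2r) + (3/4)M·gr.
Thus h_min = 2r + (1+k)r/2 = r(2 + 1.5/2) = 0.947 × 2.75 ≈ 2.60 m.

h_min ≈ 2.60 m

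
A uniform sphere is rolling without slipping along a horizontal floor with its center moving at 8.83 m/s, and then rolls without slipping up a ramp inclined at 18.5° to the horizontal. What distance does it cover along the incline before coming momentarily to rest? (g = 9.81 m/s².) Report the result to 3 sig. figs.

d ≈ 17.5 m

The moment of inertia is (2/5)MR², giving k ≡ I/(MR²) = 0.4.
The rolling condition ω = v/R makes the rotational term ½I(v/R)² = ½kMv², so KE_total = ½(1+k)Mv² = (7/10)Mv².
Setting this equal to Mgh gives the vertical rise h = (1+k)v₀²/(2g) = 1.4×8.83²/(2×9.81) = 5.564 m.
The distance along the slope is d = h/sinθ = 5.564/sin18.5° ≈ 17.5 m.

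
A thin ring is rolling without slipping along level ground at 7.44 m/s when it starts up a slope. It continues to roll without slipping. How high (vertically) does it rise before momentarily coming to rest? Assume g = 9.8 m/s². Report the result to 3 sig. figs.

For this body I = MR², i.e. k = I/(MR²) = 1.
Rolling without slipping gives ω = v/R, so the total kinetic energy is ½Mv² + ½Iω² = ½(1+k)Mv² = Mv².
At the top the kinetic energy is zero, so Mv₀² = Mgh.
Thus h = (1+k)v₀²/(2g) = 2 × 7.44² / (2 × 9.8) ≈ 5.65 m.

h ≈ 5.65 m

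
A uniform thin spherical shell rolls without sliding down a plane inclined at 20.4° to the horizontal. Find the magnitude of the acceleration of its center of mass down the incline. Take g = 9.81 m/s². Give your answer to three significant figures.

The moment of inertia is (2/3)MR², giving k ≡ I/(MR²) = 2/3.
Newton's second law down the slope: Mg sinθ − f = Ma. The torque equation fR = Iα (with α = a/R) gives f = kMa.
Eliminating f: Mg sinθ = (1+k)Ma, so a = g sinθ/(1+k) = 9.81 × sin20.4° / 1.667 ≈ 2.05 m/s².

a ≈ 2.05 m/s²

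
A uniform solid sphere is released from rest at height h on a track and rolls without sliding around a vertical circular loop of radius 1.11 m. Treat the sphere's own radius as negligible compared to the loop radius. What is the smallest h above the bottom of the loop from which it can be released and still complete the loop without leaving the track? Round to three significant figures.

For this body I = (2/5)MR², i.e. k = I/(MR²) = 0.4.
At the top of the loop, the minimum-contact condition is Mg = Mv_top²/r, so v_top² = gr.
With ω = v/R, the kinetic energy at speed v is ½(1+k)Mv² = (7/10)Mv².
Energy conservation from release (height h) to the top (height 2r): Mgh = Mg(2r) + (7/10)M·gr.
Thus h_min = 2r + (1+k)r/2 = r(2 + 1.4/2) = 1.11 × 2.7 ≈ 3.00 m.

h_min ≈ 3.00 m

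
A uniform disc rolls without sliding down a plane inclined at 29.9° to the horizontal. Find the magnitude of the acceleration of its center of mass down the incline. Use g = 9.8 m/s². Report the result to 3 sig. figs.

With I = (1/2)MR², the ratio k = I/(MR²) is 0.5.
Along the incline Mg sinθ − f = Ma, and torque about the center fR = Iα = kMR²(a/R) gives f = kMa.
Eliminating f: Mg sinθ = (1+k)Ma, so a = g sinθ/(1+k) = 9.8 × sin29.9° / 1.5 ≈ 3.26 m/s².

a ≈ 3.26 m/s²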